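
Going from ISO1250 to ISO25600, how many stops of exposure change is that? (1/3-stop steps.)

4 1/3 stops

1250 → 1600 → 2000 → 2500 → 3200 → 4000 → 5000 → 6400 → 8000 → 10000 → 12800 → 16000 → 20000 → 25600 — count the steps: 13 third-stops = 4 1/3 stops.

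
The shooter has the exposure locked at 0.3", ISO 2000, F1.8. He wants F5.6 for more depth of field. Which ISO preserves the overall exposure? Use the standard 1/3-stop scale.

ISO 20000

Aperture: f/1.8 → f/2 → f/2.2 → f/2.5 → f/2.8 → f/3.2 → f/3.5 → f/4 → f/4.5 → f/5 → f/5.6 — 3 1/3 stops smaller aperture (darker).
Need 3 1/3 stops brighter from the ISO: 2000 → 2500 → 3200 → 4000 → 5000 → 6400 → 8000 → 10000 → 12800 → 16000 → 20000.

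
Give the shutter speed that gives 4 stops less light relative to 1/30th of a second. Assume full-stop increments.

1/500s

Shutter speed: 1/30 → 1/60 → 1/125 → 1/250 → 1/500 — 4 stops faster (darker).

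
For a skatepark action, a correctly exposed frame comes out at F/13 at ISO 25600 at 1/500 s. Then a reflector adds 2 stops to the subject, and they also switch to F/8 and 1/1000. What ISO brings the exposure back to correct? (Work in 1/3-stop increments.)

Scene light: 2 stops brighter.
Aperture: f/13 → f/11 → f/10 → f/9 → f/8 — 1 1/3 stops opened up (brighter).
Shutter speed: 1/500 → 1/640 → 1/800 → 1/1000 — 1 stop faster (darker).
Net so far: 2 1/3 stops brighter. ISO: 25600 → 20000 → 16000 → 12800 → 10000 → 8000 → 6400 → 5000.

ISO 5000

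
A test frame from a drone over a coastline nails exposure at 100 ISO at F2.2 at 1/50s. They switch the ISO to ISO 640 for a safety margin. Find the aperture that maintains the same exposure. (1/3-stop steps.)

ISO: 100 → 125 → 160 → 200 → 250 → 320 → 400 → 500 → 640 — 2 2/3 stops raised (brighter).
Need 2 2/3 stops darker from the aperture: f/2.2 → f/2.5 → f/2.8 → f/3.2 → f/3.5 → f/4 → f/4.5 → f/5 → f/5.6.

f/5.6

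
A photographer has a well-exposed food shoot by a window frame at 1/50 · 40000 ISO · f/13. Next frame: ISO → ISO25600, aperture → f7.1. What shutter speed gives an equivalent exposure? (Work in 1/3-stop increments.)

1/100s

ISO: 40000 → 32000 → 25600 — 2/3 stop dropped (darker).
Aperture: f/13 → f/11 → f/10 → f/9 → f/8 → f/7.1 — 1 2/3 stops opened up (brighter).
Net change so far: 1 stop brighter. Offset with the shutter speed: 1/50 → 1/60 → 1/80 → 1/100.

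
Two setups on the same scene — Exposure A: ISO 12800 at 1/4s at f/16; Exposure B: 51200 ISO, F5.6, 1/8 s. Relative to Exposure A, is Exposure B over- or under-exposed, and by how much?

4 stops brighter

Aperture: f/16 → f/11 → f/8 → f/5.6 — 3 stops wider (brighter).
Shutter speed: 1/4 → 1/8 — 1 stop shorter (darker).
ISO: 12800 → 25600 → 51200 — 2 stops raised (brighter).
Net: +3 −1 +2 = +4 stops.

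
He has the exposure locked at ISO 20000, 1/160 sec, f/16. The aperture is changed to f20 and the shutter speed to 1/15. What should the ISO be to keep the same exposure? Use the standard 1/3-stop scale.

Aperture: f/16 → f/18 → f/20 — 2/3 stop smaller aperture (darker).
Shutter speed: 1/160 → 1/125 → 1/100 → 1/80 → 1/60 → 1/50 → 1/40 → 1/30 → 1/25 → 1/20 → 1/15 — 3 1/3 stops longer (brighter).
Net change so far: 2 2/3 stops brighter. Offset with the ISO: 20000 → 16000 → 12800 → 10000 → 8000 → 6400 → 5000 → 4000 → 3200.

ISO 3200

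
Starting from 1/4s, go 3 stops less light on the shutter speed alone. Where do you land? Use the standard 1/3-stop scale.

Shutter speed: 1/4 → 1/5 → 1/6 → 1/8 → 1/10 → 1/13 → 1/15 → 1/20 → 1/25 → 1/30 — 3 stops faster (darker).

1/30s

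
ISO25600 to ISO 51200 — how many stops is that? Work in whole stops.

1 stop

25600 → 51200 — count the steps: 1 stop.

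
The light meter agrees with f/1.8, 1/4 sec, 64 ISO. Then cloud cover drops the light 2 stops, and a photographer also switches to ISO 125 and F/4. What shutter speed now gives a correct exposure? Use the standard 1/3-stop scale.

2.5 s

Scene light: 2 stops darker.
ISO: 64 → 80 → 100 → 125 — 1 stop higher (brighter).
Aperture: f/1.8 → f/2 → f/2.2 → f/2.5 → f/2.8 → f/3.2 → f/3.5 → f/4 — 2 1/3 stops smaller aperture (darker).
Net so far: 3 1/3 stops darker. Shutter speed: 1/4 → 0.3 → 0.4 → 0.5 → 0.6 → 0.8 → 1 → 1.3 → 1.6 → 2 → 2.5.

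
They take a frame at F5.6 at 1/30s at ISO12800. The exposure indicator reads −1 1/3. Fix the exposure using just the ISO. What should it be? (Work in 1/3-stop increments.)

ISO 32000

Underexposed by 1 1/3 stops → need 1 1/3 stops brighter.
ISO: 12800 → 16000 → 20000 → 25600 → 32000.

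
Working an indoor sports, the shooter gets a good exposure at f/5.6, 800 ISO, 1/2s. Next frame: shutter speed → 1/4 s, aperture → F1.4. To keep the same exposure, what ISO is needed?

ISO 100

Shutter speed: 1/2 → 1/4 — 1 stop faster (darker).
Aperture: f/5.6 → f/4 → f/2.8 → f/2 → f/1.4 — 4 stops larger aperture (brighter).
Net change so far: 3 stops brighter. Offset with the ISO: 800 → 400 → 200 → 100.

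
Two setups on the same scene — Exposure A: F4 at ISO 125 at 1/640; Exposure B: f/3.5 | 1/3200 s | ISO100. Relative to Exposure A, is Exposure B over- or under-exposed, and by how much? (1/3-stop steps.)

2 1/3 stops darker

Aperture: f/4 → f/3.5 — 1/3 stop wider (brighter).
Shutter speed: 1/640 → 1/800 → 1/1000 → 1/1250 → 1/1600 → 1/2000 → 1/2500 → 1/3200 — 2 1/3 stops faster (darker).
ISO: 125 → 100 — 1/3 stop dropped (darker).
Net: +1/3 −2 1/3 −1/3 = −2 1/3 stops.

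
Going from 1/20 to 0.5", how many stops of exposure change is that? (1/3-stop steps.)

1/20 → 1/15 → 1/13 → 1/10 → 1/8 → 1/6 → 1/5 → 1/4 → 0.3 → 0.4 → 0.5 — count the steps: 10 third-stops = 3 1/3 stops.

3 1/3 stops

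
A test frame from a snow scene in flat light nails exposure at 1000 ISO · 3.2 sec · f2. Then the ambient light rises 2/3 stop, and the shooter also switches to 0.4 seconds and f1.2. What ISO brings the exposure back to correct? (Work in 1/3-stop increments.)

Scene light: 2/3 stop brighter.
Shutter speed: 3.2 → 2.5 → 2 → 1.6 → 1.3 → 1 → 0.8 → 0.6 → 0.5 → 0.4 — 3 stops faster (darker).
Aperture: f/2 → f/1.8 → f/1.6 → f/1.4 → f/1.2 — 1 1/3 stops wider (brighter).
Net so far: 1 stop darker. ISO: 1000 → 1250 → 1600 → 2000.

ISO 2000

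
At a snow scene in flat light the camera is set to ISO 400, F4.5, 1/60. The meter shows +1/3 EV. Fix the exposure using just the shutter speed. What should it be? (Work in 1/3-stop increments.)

1/80s

Overexposed by 1/3 stop → need 1/3 stop darker.
Shutter speed: 1/60 → 1/80.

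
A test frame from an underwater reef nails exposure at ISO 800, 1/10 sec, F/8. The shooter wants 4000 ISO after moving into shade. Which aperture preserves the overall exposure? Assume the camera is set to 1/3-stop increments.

f/18

ISO: 800 → 1000 → 1250 → 1600 → 2000 → 2500 → 3200 → 4000 — 2 1/3 stops higher (brighter).
Need 2 1/3 stops darker from the aperture: f/8 → f/9 → f/10 → f/11 → f/13 → f/14 → f/16 → f/18.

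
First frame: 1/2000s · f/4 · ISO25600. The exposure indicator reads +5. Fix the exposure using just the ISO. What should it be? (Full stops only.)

ISO 800

Overexposed by 5 stops → need 5 stops darker.
ISO: 25600 → 12800 → 6400 → 3200 → 1600 → 800.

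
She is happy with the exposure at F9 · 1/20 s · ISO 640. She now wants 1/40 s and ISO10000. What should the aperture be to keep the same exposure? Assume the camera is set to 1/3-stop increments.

Shutter speed: 1/20 → 1/25 → 1/30 → 1/40 — 1 stop shorter (darker).
ISO: 640 → 800 → 1000 → 1250 → 1600 → 2000 → 2500 → 3200 → 4000 → 5000 → 6400 → 8000 → 10000 — 4 stops raised (brighter).
Net change so far: 3 stops brighter. Offset with the aperture: f/9 → f/10 → f/11 → f/13 → f/14 → f/16 → f/18 → f/20 → f/22 → f/25.

f/25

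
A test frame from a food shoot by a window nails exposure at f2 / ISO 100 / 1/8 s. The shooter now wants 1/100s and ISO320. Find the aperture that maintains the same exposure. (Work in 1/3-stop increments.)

Shutter speed: 1/8 → 1/10 → 1/13 → 1/15 → 1/20 → 1/25 → 1/30 → 1/40 → 1/50 → 1/60 → 1/80 → 1/100 — 3 2/3 stops faster (darker).
ISO: 100 → 125 → 160 → 200 → 250 → 320 — 1 2/3 stops raised (brighter).
Net change so far: 2 stops darker. Offset with the aperture: f/2 → f/1.8 → f/1.6 → f/1.4 → f/1.2 → f/1.1 → f/1.0.

f/1.0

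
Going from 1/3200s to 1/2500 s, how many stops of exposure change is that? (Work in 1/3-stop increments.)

1/3200 → 1/2500 — count the steps: 1 third-stops = 1/3 stop.

1/3 stop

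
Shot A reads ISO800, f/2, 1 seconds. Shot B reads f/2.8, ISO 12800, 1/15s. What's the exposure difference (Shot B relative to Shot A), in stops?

Aperture: f/2 → f/2.8 — 1 stop narrower (darker).
Shutter speed: 1 → 1/2 → 1/4 → 1/8 → 1/15 — 4 stops faster (darker).
ISO: 800 → 1600 → 3200 → 6400 → 12800 — 4 stops raised (brighter).
Net: −1 −4 +4 = −1 stop.

1 stop darker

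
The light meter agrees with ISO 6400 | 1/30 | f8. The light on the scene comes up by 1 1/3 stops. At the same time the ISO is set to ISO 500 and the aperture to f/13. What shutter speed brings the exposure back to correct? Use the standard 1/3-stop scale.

Scene light: 1 1/3 stops brighter.
ISO: 6400 → 5000 → 4000 → 3200 → 2500 → 2000 → 1600 → 1250 → 1000 → 800 → 640 → 500 — 3 2/3 stops dropped (darker).
Aperture: f/8 → f/9 → f/10 → f/11 → f/13 — 1 1/3 stops stopped down (darker).
Net so far: 3 2/3 stops darker. Shutter speed: 1/30 → 1/25 → 1/20 → 1/15 → 1/13 → 1/10 → 1/8 → 1/6 → 1/5 → 1/4 → 0.3 → 0.4.

0.4 s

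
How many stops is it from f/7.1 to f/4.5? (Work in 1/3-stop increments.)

f/7.1 → f/6.3 → f/5.6 → f/5 → f/4.5 — count the steps: 4 third-stops = 1 1/3 stops.

1 1/3 stops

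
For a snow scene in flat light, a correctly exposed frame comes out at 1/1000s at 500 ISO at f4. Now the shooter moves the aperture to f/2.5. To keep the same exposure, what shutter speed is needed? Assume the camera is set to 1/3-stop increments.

Aperture: f/4 → f/3.5 → f/3.2 → f/2.8 → f/2.5 — 1 1/3 stops opened up (brighter).
Need 1 1/3 stops darker from the shutter speed: 1/1000 → 1/1250 → 1/1600 → 1/2000 → 1/2500.

1/2500s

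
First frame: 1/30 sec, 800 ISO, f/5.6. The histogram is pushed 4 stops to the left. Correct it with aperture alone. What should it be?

f/1.4

Underexposed by 4 stops → need 4 stops brighter.
Aperture: f/5.6 → f/4 → f/2.8 → f/2 → f/1.4.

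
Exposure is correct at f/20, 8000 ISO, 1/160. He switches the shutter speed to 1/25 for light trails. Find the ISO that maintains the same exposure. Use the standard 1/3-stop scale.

ISO 1250

Shutter speed: 1/160 → 1/125 → 1/100 → 1/80 → 1/60 → 1/50 → 1/40 → 1/30 → 1/25 — 2 2/3 stops slower (brighter).
Need 2 2/3 stops darker from the ISO: 8000 → 6400 → 5000 → 4000 → 3200 → 2500 → 2000 → 1600 → 1250.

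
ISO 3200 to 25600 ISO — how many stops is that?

3 stops

3200 → 6400 → 12800 → 25600 — count the steps: 3 stops.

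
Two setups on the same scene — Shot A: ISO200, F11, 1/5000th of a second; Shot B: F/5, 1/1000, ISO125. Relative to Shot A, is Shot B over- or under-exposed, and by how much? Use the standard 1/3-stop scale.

4 stops brighter

Aperture: f/11 → f/10 → f/9 → f/8 → f/7.1 → f/6.3 → f/5.6 → f/5 — 2 1/3 stops larger aperture (brighter).
Shutter speed: 1/5000 → 1/4000 → 1/3200 → 1/2500 → 1/2000 → 1/1600 → 1/1250 → 1/1000 — 2 1/3 stops slower (brighter).
ISO: 200 → 160 → 125 — 2/3 stop lower (darker).
Net: +2 1/3 +2 1/3 −2/3 = +4 stops.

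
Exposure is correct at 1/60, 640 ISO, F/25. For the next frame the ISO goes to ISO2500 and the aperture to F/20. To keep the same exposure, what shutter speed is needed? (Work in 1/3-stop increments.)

1/400s

ISO: 640 → 800 → 1000 → 1250 → 1600 → 2000 → 2500 — 2 stops raised (brighter).
Aperture: f/25 → f/22 → f/20 — 2/3 stop wider (brighter).
Net change so far: 2 2/3 stops brighter. Offset with the shutter speed: 1/60 → 1/80 → 1/100 → 1/125 → 1/160 → 1/200 → 1/250 → 1/320 → 1/400.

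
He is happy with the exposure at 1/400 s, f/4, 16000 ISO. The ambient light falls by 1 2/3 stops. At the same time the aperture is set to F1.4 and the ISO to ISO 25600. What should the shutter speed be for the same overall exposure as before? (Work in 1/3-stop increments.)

Scene light: 1 2/3 stops darker.
Aperture: f/4 → f/3.5 → f/3.2 → f/2.8 → f/2.5 → f/2.2 → f/2 → f/1.8 → f/1.6 → f/1.4 — 3 stops larger aperture (brighter).
ISO: 16000 → 20000 → 25600 — 2/3 stop higher (brighter).
Net so far: 2 stops brighter. Shutter speed: 1/400 → 1/500 → 1/640 → 1/800 → 1/1000 → 1/1250 → 1/1600.

1/1600s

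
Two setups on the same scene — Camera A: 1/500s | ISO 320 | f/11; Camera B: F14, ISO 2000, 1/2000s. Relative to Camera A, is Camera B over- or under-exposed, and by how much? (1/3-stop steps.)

Aperture: f/11 → f/13 → f/14 — 2/3 stop smaller aperture (darker).
Shutter speed: 1/500 → 1/640 → 1/800 → 1/1000 → 1/1250 → 1/1600 → 1/2000 — 2 stops faster (darker).
ISO: 320 → 400 → 500 → 640 → 800 → 1000 → 1250 → 1600 → 2000 — 2 2/3 stops raised (brighter).
Net: −2/3 −2 +2 2/3 = 0 stops.

same exposure (0 stops)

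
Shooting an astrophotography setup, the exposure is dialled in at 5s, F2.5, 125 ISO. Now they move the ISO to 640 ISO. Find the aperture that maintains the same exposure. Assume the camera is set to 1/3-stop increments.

f/5.6

ISO: 125 → 160 → 200 → 250 → 320 → 400 → 500 → 640 — 2 1/3 stops raised (brighter).
Need 2 1/3 stops darker from the aperture: f/2.5 → f/2.8 → f/3.2 → f/3.5 → f/4 → f/4.5 → f/5 → f/5.6.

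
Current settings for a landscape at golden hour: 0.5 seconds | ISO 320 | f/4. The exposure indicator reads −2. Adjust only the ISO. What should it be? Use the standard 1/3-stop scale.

ISO 1250

Underexposed by 2 stops → need 2 stops brighter.
ISO: 320 → 400 → 500 → 640 → 800 → 1000 → 1250.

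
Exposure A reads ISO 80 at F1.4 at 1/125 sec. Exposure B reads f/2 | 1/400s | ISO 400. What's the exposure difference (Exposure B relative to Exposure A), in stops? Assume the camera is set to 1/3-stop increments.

Aperture: f/1.4 → f/1.6 → f/1.8 → f/2 — 1 stop stopped down (darker).
Shutter speed: 1/125 → 1/160 → 1/200 → 1/250 → 1/320 → 1/400 — 1 2/3 stops faster (darker).
ISO: 80 → 100 → 125 → 160 → 200 → 250 → 320 → 400 — 2 1/3 stops raised (brighter).
Net: −1 −1 2/3 +2 1/3 = −1/3 stops.

1/3 stop darker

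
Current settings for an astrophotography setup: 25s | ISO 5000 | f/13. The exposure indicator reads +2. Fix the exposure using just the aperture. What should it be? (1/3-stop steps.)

Overexposed by 2 stops → need 2 stops darker.
Aperture: f/13 → f/14 → f/16 → f/18 → f/20 → f/22 → f/25.

f/25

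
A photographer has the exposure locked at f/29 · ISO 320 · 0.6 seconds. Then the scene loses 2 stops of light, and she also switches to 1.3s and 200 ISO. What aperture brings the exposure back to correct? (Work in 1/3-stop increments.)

Scene light: 2 stops darker.
Shutter speed: 0.6 → 0.8 → 1 → 1.3 — 1 stop slower (brighter).
ISO: 320 → 250 → 200 — 2/3 stop dropped (darker).
Net so far: 1 2/3 stops darker. Aperture: f/29 → f/25 → f/22 → f/20 → f/18 → f/16.

f/16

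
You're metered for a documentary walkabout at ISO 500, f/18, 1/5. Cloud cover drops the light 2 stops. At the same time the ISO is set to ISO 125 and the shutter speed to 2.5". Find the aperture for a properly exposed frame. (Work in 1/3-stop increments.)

f/16

Scene light: 2 stops darker.
ISO: 500 → 400 → 320 → 250 → 200 → 160 → 125 — 2 stops dropped (darker).
Shutter speed: 1/5 → 1/4 → 0.3 → 0.4 → 0.5 → 0.6 → 0.8 → 1 → 1.3 → 1.6 → 2 → 2.5 — 3 2/3 stops longer (brighter).
Net so far: 1/3 stop darker. Aperture: f/18 → f/16.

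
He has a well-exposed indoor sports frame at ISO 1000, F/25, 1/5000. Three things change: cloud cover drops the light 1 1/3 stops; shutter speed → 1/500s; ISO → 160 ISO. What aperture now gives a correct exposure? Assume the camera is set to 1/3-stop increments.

Scene light: 1 1/3 stops darker.
Shutter speed: 1/5000 → 1/4000 → 1/3200 → 1/2500 → 1/2000 → 1/1600 → 1/1250 → 1/1000 → 1/800 → 1/640 → 1/500 — 3 1/3 stops slower (brighter).
ISO: 1000 → 800 → 640 → 500 → 400 → 320 → 250 → 200 → 160 — 2 2/3 stops lower (darker).
Net so far: 2/3 stop darker. Aperture: f/25 → f/22 → f/20.

f/20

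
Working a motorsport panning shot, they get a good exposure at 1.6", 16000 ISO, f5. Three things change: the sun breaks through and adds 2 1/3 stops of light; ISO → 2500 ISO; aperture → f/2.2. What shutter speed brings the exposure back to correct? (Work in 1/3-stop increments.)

Scene light: 2 1/3 stops brighter.
ISO: 16000 → 12800 → 10000 → 8000 → 6400 → 5000 → 4000 → 3200 → 2500 — 2 2/3 stops dropped (darker).
Aperture: f/5 → f/4.5 → f/4 → f/3.5 → f/3.2 → f/2.8 → f/2.5 → f/2.2 — 2 1/3 stops opened up (brighter).
Net so far: 2 stops brighter. Shutter speed: 1.6 → 1.3 → 1 → 0.8 → 0.6 → 0.5 → 0.4.

0.4 s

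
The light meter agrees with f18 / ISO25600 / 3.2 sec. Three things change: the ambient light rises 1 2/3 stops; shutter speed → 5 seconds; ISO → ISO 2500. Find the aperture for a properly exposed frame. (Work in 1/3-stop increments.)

f/13

Scene light: 1 2/3 stops brighter.
Shutter speed: 3.2 → 4 → 5 — 2/3 stop slower (brighter).
ISO: 25600 → 20000 → 16000 → 12800 → 10000 → 8000 → 6400 → 5000 → 4000 → 3200 → 2500 — 3 1/3 stops lower (darker).
Net so far: 1 stop darker. Aperture: f/18 → f/16 → f/14 → f/13.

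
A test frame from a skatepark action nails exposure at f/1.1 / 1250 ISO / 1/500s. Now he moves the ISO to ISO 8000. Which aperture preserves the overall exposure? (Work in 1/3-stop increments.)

f/2.8

ISO: 1250 → 1600 → 2000 → 2500 → 3200 → 4000 → 5000 → 6400 → 8000 — 2 2/3 stops higher (brighter).
Need 2 2/3 stops darker from the aperture: f/1.1 → f/1.2 → f/1.4 → f/1.6 → f/1.8 → f/2 → f/2.2 → f/2.5 → f/2.8.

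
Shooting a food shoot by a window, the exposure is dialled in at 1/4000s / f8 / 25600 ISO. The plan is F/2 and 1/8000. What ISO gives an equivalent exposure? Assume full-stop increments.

ISO 3200

Aperture: f/8 → f/5.6 → f/4 → f/2.8 → f/2 — 4 stops opened up (brighter).
Shutter speed: 1/4000 → 1/8000 — 1 stop faster (darker).
Net change so far: 3 stops brighter. Offset with the ISO: 25600 → 12800 → 6400 → 3200.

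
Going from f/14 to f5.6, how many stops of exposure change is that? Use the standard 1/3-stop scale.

2 2/3 stops

f/14 → f/13 → f/11 → f/10 → f/9 → f/8 → f/7.1 → f/6.3 → f/5.6 — count the steps: 8 third-stops = 2 2/3 stops.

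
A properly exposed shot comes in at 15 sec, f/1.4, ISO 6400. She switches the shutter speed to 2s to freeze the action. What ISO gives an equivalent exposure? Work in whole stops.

Shutter speed: 15 → 8 → 4 → 2 — 3 stops faster (darker).
Need 3 stops brighter from the ISO: 6400 → 12800 → 25600 → 51200.

ISO 51200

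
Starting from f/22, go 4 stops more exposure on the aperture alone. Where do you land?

f/5.6

Aperture: f/22 → f/16 → f/11 → f/8 → f/5.6 — 4 stops larger aperture (brighter).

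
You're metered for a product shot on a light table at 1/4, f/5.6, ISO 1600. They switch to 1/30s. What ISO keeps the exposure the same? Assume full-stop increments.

Shutter speed: 1/4 → 1/8 → 1/15 → 1/30 — 3 stops shorter (darker).
Need 3 stops brighter from the ISO: 1600 → 3200 → 6400 → 12800.

ISO 12800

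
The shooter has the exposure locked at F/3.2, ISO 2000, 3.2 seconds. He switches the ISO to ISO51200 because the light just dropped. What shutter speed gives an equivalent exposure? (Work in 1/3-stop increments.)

ISO: 2000 → 2500 → 3200 → 4000 → 5000 → 6400 → 8000 → 10000 → 12800 → 16000 → 20000 → 25600 → 32000 → 40000 → 51200 — 4 2/3 stops higher (brighter).
Need 4 2/3 stops darker from the shutter speed: 3.2 → 2.5 → 2 → 1.6 → 1.3 → 1 → 0.8 → 0.6 → 0.5 → 0.4 → 0.3 → 1/4 → 1/5 → 1/6 → 1/8.

1/8s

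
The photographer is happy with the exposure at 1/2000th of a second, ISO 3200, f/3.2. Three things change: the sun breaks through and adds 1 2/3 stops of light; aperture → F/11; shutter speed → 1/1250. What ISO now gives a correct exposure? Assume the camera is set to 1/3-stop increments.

Scene light: 1 2/3 stops brighter.
Aperture: f/3.2 → f/3.5 → f/4 → f/4.5 → f/5 → f/5.6 → f/6.3 → f/7.1 → f/8 → f/9 → f/10 → f/11 — 3 2/3 stops smaller aperture (darker).
Shutter speed: 1/2000 → 1/1600 → 1/1250 — 2/3 stop longer (brighter).
Net so far: 1 1/3 stops darker. ISO: 3200 → 4000 → 5000 → 6400 → 8000.

ISO 8000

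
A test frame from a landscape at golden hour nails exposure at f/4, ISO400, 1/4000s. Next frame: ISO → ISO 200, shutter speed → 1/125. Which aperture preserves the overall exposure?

ISO: 400 → 200 — 1 stop lower (darker).
Shutter speed: 1/4000 → 1/2000 → 1/1000 → 1/500 → 1/250 → 1/125 — 5 stops longer (brighter).
Net change so far: 4 stops brighter. Offset with the aperture: f/4 → f/5.6 → f/8 → f/11 → f/16.

f/16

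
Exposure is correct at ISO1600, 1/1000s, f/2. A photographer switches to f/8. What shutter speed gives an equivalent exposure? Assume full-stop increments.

1/60s

Aperture: f/2 → f/2.8 → f/4 → f/5.6 → f/8 — 4 stops stopped down (darker).
Need 4 stops brighter from the shutter speed: 1/1000 → 1/500 → 1/250 → 1/125 → 1/60.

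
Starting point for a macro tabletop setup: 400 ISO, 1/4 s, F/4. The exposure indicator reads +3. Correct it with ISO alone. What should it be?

Overexposed by 3 stops → need 3 stops darker.
ISO: 400 → 200 → 100 → 50.

ISO 50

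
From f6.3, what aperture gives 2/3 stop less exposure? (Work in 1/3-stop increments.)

Aperture: f/6.3 → f/7.1 → f/8 — 2/3 stop stopped down (darker).

f/8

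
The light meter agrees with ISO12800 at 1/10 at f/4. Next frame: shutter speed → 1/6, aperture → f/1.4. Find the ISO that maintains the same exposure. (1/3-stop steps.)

Shutter speed: 1/10 → 1/8 → 1/6 — 2/3 stop longer (brighter).
Aperture: f/4 → f/3.5 → f/3.2 → f/2.8 → f/2.5 → f/2.2 → f/2 → f/1.8 → f/1.6 → f/1.4 — 3 stops opened up (brighter).
Net change so far: 3 2/3 stops brighter. Offset with the ISO: 12800 → 10000 → 8000 → 6400 → 5000 → 4000 → 3200 → 2500 → 2000 → 1600 → 1250 → 1000.

ISO 1000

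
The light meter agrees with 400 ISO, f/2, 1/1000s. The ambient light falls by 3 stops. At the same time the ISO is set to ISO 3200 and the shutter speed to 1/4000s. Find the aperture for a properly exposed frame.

Scene light: 3 stops darker.
ISO: 400 → 800 → 1600 → 3200 — 3 stops higher (brighter).
Shutter speed: 1/1000 → 1/2000 → 1/4000 — 2 stops faster (darker).
Net so far: 2 stops darker. Aperture: f/2 → f/1.4 → f/1.0.

f/1.0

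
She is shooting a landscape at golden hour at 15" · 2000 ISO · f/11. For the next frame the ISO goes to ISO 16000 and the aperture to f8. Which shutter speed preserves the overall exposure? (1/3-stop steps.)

1 s

ISO: 2000 → 2500 → 3200 → 4000 → 5000 → 6400 → 8000 → 10000 → 12800 → 16000 — 3 stops higher (brighter).
Aperture: f/11 → f/10 → f/9 → f/8 — 1 stop larger aperture (brighter).
Net change so far: 4 stops brighter. Offset with the shutter speed: 15 → 13 → 10 → 8 → 6 → 5 → 4 → 3.2 → 2.5 → 2 → 1.6 → 1.3 → 1.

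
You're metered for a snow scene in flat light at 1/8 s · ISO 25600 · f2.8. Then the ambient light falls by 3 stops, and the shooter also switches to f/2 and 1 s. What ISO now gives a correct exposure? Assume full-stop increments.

Scene light: 3 stops darker.
Aperture: f/2.8 → f/2 — 1 stop larger aperture (brighter).
Shutter speed: 1/8 → 1/4 → 1/2 → 1 — 3 stops slower (brighter).
Net so far: 1 stop brighter. ISO: 25600 → 12800.

ISO 12800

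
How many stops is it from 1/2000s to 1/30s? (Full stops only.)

6 stops

1/2000 → 1/1000 → 1/500 → 1/250 → 1/125 → 1/60 → 1/30 — count the steps: 6 stops.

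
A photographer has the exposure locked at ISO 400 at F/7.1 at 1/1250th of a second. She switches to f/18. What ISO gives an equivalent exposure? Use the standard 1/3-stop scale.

ISO 2500

Aperture: f/7.1 → f/8 → f/9 → f/10 → f/11 → f/13 → f/14 → f/16 → f/18 — 2 2/3 stops smaller aperture (darker).
Need 2 2/3 stops brighter from the ISO: 400 → 500 → 640 → 800 → 1000 → 1250 → 1600 → 2000 → 2500.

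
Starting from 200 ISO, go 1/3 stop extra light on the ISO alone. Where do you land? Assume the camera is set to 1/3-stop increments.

ISO: 200 → 250 — 1/3 stop higher (brighter).

ISO 250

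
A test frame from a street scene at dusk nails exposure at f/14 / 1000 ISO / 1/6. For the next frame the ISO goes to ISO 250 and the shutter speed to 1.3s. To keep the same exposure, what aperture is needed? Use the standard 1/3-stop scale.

ISO: 1000 → 800 → 640 → 500 → 400 → 320 → 250 — 2 stops lower (darker).
Shutter speed: 1/6 → 1/5 → 1/4 → 0.3 → 0.4 → 0.5 → 0.6 → 0.8 → 1 → 1.3 — 3 stops longer (brighter).
Net change so far: 1 stop brighter. Offset with the aperture: f/14 → f/16 → f/18 → f/20.

f/20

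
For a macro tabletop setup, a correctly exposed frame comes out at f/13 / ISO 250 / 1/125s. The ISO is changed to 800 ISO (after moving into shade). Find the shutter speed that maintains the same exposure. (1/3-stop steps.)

1/400s

ISO: 250 → 320 → 400 → 500 → 640 → 800 — 1 2/3 stops raised (brighter).
Need 1 2/3 stops darker from the shutter speed: 1/125 → 1/160 → 1/200 → 1/250 → 1/320 → 1/400.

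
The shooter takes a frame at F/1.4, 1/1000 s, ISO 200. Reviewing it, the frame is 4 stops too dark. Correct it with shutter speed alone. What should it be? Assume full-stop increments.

Underexposed by 4 stops → need 4 stops brighter.
Shutter speed: 1/1000 → 1/500 → 1/250 → 1/125 → 1/60.

1/60s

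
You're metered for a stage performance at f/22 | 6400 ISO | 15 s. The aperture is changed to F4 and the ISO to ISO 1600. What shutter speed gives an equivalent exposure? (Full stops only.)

Aperture: f/22 → f/16 → f/11 → f/8 → f/5.6 → f/4 — 5 stops larger aperture (brighter).
ISO: 6400 → 3200 → 1600 — 2 stops lower (darker).
Net change so far: 3 stops brighter. Offset with the shutter speed: 15 → 8 → 4 → 2.

2 s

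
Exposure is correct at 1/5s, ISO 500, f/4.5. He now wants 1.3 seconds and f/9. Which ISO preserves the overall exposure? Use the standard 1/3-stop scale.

ISO 320

Shutter speed: 1/5 → 1/4 → 0.3 → 0.4 → 0.5 → 0.6 → 0.8 → 1 → 1.3 — 2 2/3 stops longer (brighter).
Aperture: f/4.5 → f/5 → f/5.6 → f/6.3 → f/7.1 → f/8 → f/9 — 2 stops smaller aperture (darker).
Net change so far: 2/3 stop brighter. Offset with the ISO: 500 → 400 → 320.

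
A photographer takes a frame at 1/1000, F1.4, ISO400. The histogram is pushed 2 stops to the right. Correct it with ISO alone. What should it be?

Overexposed by 2 stops → need 2 stops darker.
ISO: 400 → 200 → 100.

ISO 100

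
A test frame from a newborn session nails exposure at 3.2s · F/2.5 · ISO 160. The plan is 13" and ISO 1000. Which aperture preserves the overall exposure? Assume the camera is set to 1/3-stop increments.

f/13

Shutter speed: 3.2 → 4 → 5 → 6 → 8 → 10 → 13 — 2 stops longer (brighter).
ISO: 160 → 200 → 250 → 320 → 400 → 500 → 640 → 800 → 1000 — 2 2/3 stops raised (brighter).
Net change so far: 4 2/3 stops brighter. Offset with the aperture: f/2.5 → f/2.8 → f/3.2 → f/3.5 → f/4 → f/4.5 → f/5 → f/5.6 → f/6.3 → f/7.1 → f/8 → f/9 → f/10 → f/11 → f/13.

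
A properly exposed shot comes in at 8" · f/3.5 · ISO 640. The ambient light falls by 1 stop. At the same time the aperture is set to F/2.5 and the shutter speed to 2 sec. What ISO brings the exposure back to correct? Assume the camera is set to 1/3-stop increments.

Scene light: 1 stop darker.
Aperture: f/3.5 → f/3.2 → f/2.8 → f/2.5 — 1 stop opened up (brighter).
Shutter speed: 8 → 6 → 5 → 4 → 3.2 → 2.5 → 2 — 2 stops shorter (darker).
Net so far: 2 stops darker. ISO: 640 → 800 → 1000 → 1250 → 1600 → 2000 → 2500.

ISO 2500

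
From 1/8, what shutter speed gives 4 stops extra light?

Shutter speed: 1/8 → 1/4 → 1/2 → 1 → 2 — 4 stops longer (brighter).

2 s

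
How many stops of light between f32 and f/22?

f/32 → f/22 — count the steps: 1 stop.

1 stop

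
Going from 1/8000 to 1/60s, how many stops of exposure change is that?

1/8000 → 1/4000 → 1/2000 → 1/1000 → 1/500 → 1/250 → 1/125 → 1/60 — count the steps: 7 stops.

7 stops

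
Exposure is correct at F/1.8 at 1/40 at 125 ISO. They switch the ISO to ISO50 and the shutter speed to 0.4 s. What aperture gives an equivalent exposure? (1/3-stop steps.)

f/4.5

ISO: 125 → 100 → 80 → 64 → 50 — 1 1/3 stops dropped (darker).
Shutter speed: 1/40 → 1/30 → 1/25 → 1/20 → 1/15 → 1/13 → 1/10 → 1/8 → 1/6 → 1/5 → 1/4 → 0.3 → 0.4 — 4 stops longer (brighter).
Net change so far: 2 2/3 stops brighter. Offset with the aperture: f/1.8 → f/2 → f/2.2 → f/2.5 → f/2.8 → f/3.2 → f/3.5 → f/4 → f/4.5.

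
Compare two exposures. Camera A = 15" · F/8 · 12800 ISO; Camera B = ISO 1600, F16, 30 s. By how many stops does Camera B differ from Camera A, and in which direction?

4 stops darker

Aperture: f/8 → f/11 → f/16 — 2 stops smaller aperture (darker).
Shutter speed: 15 → 30 — 1 stop longer (brighter).
ISO: 12800 → 6400 → 3200 → 1600 — 3 stops lower (darker).
Net: −2 +1 −3 = −4 stops.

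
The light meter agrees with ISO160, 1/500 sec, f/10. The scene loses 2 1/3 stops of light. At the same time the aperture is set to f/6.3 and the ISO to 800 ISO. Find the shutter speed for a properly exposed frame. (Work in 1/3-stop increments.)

Scene light: 2 1/3 stops darker.
Aperture: f/10 → f/9 → f/8 → f/7.1 → f/6.3 — 1 1/3 stops opened up (brighter).
ISO: 160 → 200 → 250 → 320 → 400 → 500 → 640 → 800 — 2 1/3 stops raised (brighter).
Net so far: 1 1/3 stops brighter. Shutter speed: 1/500 → 1/640 → 1/800 → 1/1000 → 1/1250.

1/1250s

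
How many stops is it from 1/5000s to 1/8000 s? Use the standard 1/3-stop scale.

1/5000 → 1/6400 → 1/8000 — count the steps: 2 third-stops = 2/3 stop.

2/3 stop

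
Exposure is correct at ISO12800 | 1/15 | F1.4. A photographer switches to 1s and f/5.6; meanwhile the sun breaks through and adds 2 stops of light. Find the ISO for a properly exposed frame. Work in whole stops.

Scene light: 2 stops brighter.
Shutter speed: 1/15 → 1/8 → 1/4 → 1/2 → 1 — 4 stops slower (brighter).
Aperture: f/1.4 → f/2 → f/2.8 → f/4 → f/5.6 — 4 stops narrower (darker).
Net so far: 2 stops brighter. ISO: 12800 → 6400 → 3200.

ISO 3200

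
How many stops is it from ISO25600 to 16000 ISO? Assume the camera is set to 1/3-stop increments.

25600 → 20000 → 16000 — count the steps: 2 third-stops = 2/3 stop.

2/3 stop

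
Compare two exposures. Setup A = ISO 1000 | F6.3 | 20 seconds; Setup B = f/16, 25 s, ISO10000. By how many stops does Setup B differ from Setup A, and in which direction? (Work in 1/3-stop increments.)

1 stop brighter

Aperture: f/6.3 → f/7.1 → f/8 → f/9 → f/10 → f/11 → f/13 → f/14 → f/16 — 2 2/3 stops narrower (darker).
Shutter speed: 20 → 25 — 1/3 stop slower (brighter).
ISO: 1000 → 1250 → 1600 → 2000 → 2500 → 3200 → 4000 → 5000 → 6400 → 8000 → 10000 — 3 1/3 stops higher (brighter).
Net: −2 2/3 +1/3 +3 1/3 = +1 stop.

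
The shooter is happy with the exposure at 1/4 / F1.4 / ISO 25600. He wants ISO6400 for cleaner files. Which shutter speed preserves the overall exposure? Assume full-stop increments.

ISO: 25600 → 12800 → 6400 — 2 stops lower (darker).
Need 2 stops brighter from the shutter speed: 1/4 → 1/2 → 1.

1 s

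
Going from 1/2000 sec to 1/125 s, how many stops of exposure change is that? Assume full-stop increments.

1/2000 → 1/1000 → 1/500 → 1/250 → 1/125 — count the steps: 4 stops.

4 stops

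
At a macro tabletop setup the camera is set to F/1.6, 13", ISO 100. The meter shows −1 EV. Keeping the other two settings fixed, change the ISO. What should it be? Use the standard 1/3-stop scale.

Underexposed by 1 stop → need 1 stop brighter.
ISO: 100 → 125 → 160 → 200.

ISO 200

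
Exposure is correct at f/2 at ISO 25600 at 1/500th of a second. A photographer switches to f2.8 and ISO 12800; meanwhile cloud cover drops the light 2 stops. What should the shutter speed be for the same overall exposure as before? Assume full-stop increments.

1/30s

Scene light: 2 stops darker.
Aperture: f/2 → f/2.8 — 1 stop stopped down (darker).
ISO: 25600 → 12800 — 1 stop dropped (darker).
Net so far: 4 stops darker. Shutter speed: 1/500 → 1/250 → 1/125 → 1/60 → 1/30.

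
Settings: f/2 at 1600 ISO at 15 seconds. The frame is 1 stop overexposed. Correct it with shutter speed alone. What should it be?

Overexposed by 1 stop → need 1 stop darker.
Shutter speed: 15 → 8.

8 s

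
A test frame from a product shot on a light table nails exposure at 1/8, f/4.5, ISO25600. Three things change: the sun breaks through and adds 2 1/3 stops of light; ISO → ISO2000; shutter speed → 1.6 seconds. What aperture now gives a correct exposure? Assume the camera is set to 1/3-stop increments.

f/10

Scene light: 2 1/3 stops brighter.
ISO: 25600 → 20000 → 16000 → 12800 → 10000 → 8000 → 6400 → 5000 → 4000 → 3200 → 2500 → 2000 — 3 2/3 stops dropped (darker).
Shutter speed: 1/8 → 1/6 → 1/5 → 1/4 → 0.3 → 0.4 → 0.5 → 0.6 → 0.8 → 1 → 1.3 → 1.6 — 3 2/3 stops slower (brighter).
Net so far: 2 1/3 stops brighter. Aperture: f/4.5 → f/5 → f/5.6 → f/6.3 → f/7.1 → f/8 → f/9 → f/10.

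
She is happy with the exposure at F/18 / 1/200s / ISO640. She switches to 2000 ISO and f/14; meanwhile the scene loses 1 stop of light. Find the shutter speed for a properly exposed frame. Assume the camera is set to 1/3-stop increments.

Scene light: 1 stop darker.
ISO: 640 → 800 → 1000 → 1250 → 1600 → 2000 — 1 2/3 stops raised (brighter).
Aperture: f/18 → f/16 → f/14 — 2/3 stop wider (brighter).
Net so far: 1 1/3 stops brighter. Shutter speed: 1/200 → 1/250 → 1/320 → 1/400 → 1/500.

1/500s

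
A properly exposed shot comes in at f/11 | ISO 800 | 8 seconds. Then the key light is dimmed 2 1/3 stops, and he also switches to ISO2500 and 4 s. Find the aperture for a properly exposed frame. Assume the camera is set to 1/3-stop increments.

f/6.3

Scene light: 2 1/3 stops darker.
ISO: 800 → 1000 → 1250 → 1600 → 2000 → 2500 — 1 2/3 stops raised (brighter).
Shutter speed: 8 → 6 → 5 → 4 — 1 stop faster (darker).
Net so far: 1 2/3 stops darker. Aperture: f/11 → f/10 → f/9 → f/8 → f/7.1 → f/6.3.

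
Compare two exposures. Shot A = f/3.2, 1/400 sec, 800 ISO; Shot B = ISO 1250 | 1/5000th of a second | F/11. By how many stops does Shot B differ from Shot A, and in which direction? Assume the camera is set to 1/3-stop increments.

Aperture: f/3.2 → f/3.5 → f/4 → f/4.5 → f/5 → f/5.6 → f/6.3 → f/7.1 → f/8 → f/9 → f/10 → f/11 — 3 2/3 stops smaller aperture (darker).
Shutter speed: 1/400 → 1/500 → 1/640 → 1/800 → 1/1000 → 1/1250 → 1/1600 → 1/2000 → 1/2500 → 1/3200 → 1/4000 → 1/5000 — 3 2/3 stops faster (darker).
ISO: 800 → 1000 → 1250 — 2/3 stop raised (brighter).
Net: −3 2/3 −3 2/3 +2/3 = −6 2/3 stops.

6 2/3 stops darker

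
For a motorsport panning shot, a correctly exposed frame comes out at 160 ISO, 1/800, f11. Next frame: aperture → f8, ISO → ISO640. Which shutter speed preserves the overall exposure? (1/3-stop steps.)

Aperture: f/11 → f/10 → f/9 → f/8 — 1 stop wider (brighter).
ISO: 160 → 200 → 250 → 320 → 400 → 500 → 640 — 2 stops raised (brighter).
Net change so far: 3 stops brighter. Offset with the shutter speed: 1/800 → 1/1000 → 1/1250 → 1/1600 → 1/2000 → 1/2500 → 1/3200 → 1/4000 → 1/5000 → 1/6400.

1/6400s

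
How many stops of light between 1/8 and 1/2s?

1/8 → 1/4 → 1/2 — count the steps: 2 stops.

2 stops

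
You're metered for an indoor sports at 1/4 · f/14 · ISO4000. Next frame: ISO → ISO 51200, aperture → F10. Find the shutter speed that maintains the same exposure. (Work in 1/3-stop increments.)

1/100s

ISO: 4000 → 5000 → 6400 → 8000 → 10000 → 12800 → 16000 → 20000 → 25600 → 32000 → 40000 → 51200 — 3 2/3 stops higher (brighter).
Aperture: f/14 → f/13 → f/11 → f/10 — 1 stop wider (brighter).
Net change so far: 4 2/3 stops brighter. Offset with the shutter speed: 1/4 → 1/5 → 1/6 → 1/8 → 1/10 → 1/13 → 1/15 → 1/20 → 1/25 → 1/30 → 1/40 → 1/50 → 1/60 → 1/80 → 1/100.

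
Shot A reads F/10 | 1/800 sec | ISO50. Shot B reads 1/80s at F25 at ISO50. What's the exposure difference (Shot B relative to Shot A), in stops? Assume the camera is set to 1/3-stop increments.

Aperture: f/10 → f/11 → f/13 → f/14 → f/16 → f/18 → f/20 → f/22 → f/25 — 2 2/3 stops narrower (darker).
Shutter speed: 1/800 → 1/640 → 1/500 → 1/400 → 1/320 → 1/250 → 1/200 → 1/160 → 1/125 → 1/100 → 1/80 — 3 1/3 stops slower (brighter).
ISO: unchanged.
Net: −2 2/3 +3 1/3 = +2/3 stops.

2/3 stop brighter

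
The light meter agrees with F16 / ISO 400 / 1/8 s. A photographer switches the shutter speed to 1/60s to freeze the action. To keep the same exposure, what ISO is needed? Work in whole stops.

Shutter speed: 1/8 → 1/15 → 1/30 → 1/60 — 3 stops faster (darker).
Need 3 stops brighter from the ISO: 400 → 800 → 1600 → 3200.

ISO 3200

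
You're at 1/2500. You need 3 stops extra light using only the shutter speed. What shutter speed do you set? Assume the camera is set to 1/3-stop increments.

Shutter speed: 1/2500 → 1/2000 → 1/1600 → 1/1250 → 1/1000 → 1/800 → 1/640 → 1/500 → 1/400 → 1/320 — 3 stops slower (brighter).

1/320s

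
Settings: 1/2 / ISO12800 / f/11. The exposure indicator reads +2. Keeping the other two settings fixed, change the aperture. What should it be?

Overexposed by 2 stops → need 2 stops darker.
Aperture: f/11 → f/16 → f/22.

f/22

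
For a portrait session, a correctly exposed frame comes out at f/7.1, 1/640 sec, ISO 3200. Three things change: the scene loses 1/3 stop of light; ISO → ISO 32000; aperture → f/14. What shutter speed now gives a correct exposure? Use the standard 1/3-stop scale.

1/1250s

Scene light: 1/3 stop darker.
ISO: 3200 → 4000 → 5000 → 6400 → 8000 → 10000 → 12800 → 16000 → 20000 → 25600 → 32000 — 3 1/3 stops higher (brighter).
Aperture: f/7.1 → f/8 → f/9 → f/10 → f/11 → f/13 → f/14 — 2 stops smaller aperture (darker).
Net so far: 1 stop brighter. Shutter speed: 1/640 → 1/800 → 1/1000 → 1/1250.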